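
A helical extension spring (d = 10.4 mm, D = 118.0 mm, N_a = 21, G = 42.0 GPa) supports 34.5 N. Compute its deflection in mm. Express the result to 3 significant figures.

k = Gd⁴/(8D³N_a) = (42.0×10³)(10.4⁴)/(8·118.0³·21) = 1.78 N/mm
δ = F/k = 34.5 / 1.78 = 19.382 mm

19.4 mm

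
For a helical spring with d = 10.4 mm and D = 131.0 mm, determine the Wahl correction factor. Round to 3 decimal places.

1.114

C = D/d = 131.0/10.4 = 12.5962
K_W = (4C−1)/(4C−4) + 0.615/C = 49.385/46.385 + 0.0488 = 1.1135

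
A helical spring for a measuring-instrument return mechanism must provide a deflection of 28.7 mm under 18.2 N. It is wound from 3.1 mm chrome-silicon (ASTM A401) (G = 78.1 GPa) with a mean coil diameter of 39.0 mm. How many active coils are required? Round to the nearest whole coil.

Required rate k = F/δ = 18.2/28.7 = 0.63415 N/mm
N_a = Gd⁴/(8D³k) = (78.1×10³ × 3.1⁴)/(8 × 39.0³ × 0.63415)
    = 7.2127e+06 / 300935 = 23.97 → 24 coils

24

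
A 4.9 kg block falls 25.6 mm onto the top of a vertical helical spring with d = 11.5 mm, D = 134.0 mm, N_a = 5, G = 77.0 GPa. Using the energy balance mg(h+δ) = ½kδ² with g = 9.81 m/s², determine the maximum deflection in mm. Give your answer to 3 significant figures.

17.1 mm

k = Gd⁴/(8D³N_a) = (77.0×10³)(11.5⁴)/(8·134.0³·5) = 13.993 N/mm
W = mg = 4.9 × 9.81 = 48.069 N
½kδ² − Wδ − Wh = 0 → δ = (W + √(W² + 2kWh))/k
δ = (48.069 + √(2310.6 + 34438.4))/13.993 = (48.069 + 191.7)/13.993 = 17.135 mm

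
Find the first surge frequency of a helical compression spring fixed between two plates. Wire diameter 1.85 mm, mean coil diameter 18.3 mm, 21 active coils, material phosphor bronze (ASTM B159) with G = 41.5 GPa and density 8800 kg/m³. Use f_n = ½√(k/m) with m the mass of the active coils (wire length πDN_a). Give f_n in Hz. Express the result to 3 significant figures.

k = Gd⁴/(8D³N_a) = (41.5×10³)(1.85⁴)/(8·18.3³·21) = 0.47214 N/mm = 472.14 N/m
Wire length L = πDN_a = π·18.3·21 = 1207.3 mm
m = ρ·(πd²/4)·L = 8800 × 2.688×10⁻⁶ m² × 1.2073 m = 0.028559 kg
f_n = ½√(k/m) = 0.5·√(472.14/0.028559) = 0.5·√(16532) = 64.289 Hz

64.3 Hz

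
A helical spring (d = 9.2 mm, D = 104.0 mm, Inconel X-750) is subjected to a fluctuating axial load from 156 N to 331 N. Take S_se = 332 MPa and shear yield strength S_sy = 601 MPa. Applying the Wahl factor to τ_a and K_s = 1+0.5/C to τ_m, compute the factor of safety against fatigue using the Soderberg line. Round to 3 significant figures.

C = D/d = 104.0/9.2 = 11.3043; K_W = (4C−1)/(4C−4)+0.615/C = 1.1272; K_s = 1+0.5/C = 1.0442
F_a = (F_max−F_min)/2 = 87.5 N; F_m = (F_max+F_min)/2 = 243.5 N
τ_a = K_W·8F_aD/(πd³) = 1.1272 × 29.759 = 33.544 MPa
τ_m = K_s·8F_mD/(πd³) = 1.0442 × 82.815 = 86.478 MPa
Soderberg: 1/n_f = τ_a/S_se + τ_m/S_sy = 33.544/332 + 86.478/601 = 0.10104 + 0.14389 = 0.24493
n_f = 1/0.24493 = 4.083

4.08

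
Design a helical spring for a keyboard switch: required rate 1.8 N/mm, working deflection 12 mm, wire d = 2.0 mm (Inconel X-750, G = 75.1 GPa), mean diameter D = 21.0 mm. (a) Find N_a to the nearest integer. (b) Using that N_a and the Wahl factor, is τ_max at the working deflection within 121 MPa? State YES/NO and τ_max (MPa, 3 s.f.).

N_a = Gd⁴/(8D³k) = (75.1×10³)(2.0⁴)/(8·21.0³·1.8) = 9.01 → N_a = 9
Actual rate k = Gd⁴/(8D³·9) = 1.8021 N/mm
Working load F = kδ = 1.8021·12 = 21.625 N
C = 21.0/2.0 = 10.5000; K_W = (4C−1)/(4C−4)+0.615/C = 1.1375
τ_max = K_W·8FD/(πd³) = 1.1375·144.55 = 164.43 MPa
τ_max > 121 MPa → exceeds allowable

(a) 9 coils; (b) NO, τ_max = 164 MPa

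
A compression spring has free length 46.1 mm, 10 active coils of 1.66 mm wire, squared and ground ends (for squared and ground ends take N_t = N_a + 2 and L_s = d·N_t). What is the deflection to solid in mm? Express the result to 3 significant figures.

N_t = 12; L_s = 1.66·12 = 19.92 mm
δ_solid = L₀ − L_s = 46.1 − 19.92 = 26.18 mm

26.2 mm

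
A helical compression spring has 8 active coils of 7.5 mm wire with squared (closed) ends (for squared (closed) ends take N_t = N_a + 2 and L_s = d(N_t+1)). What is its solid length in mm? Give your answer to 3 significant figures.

82.5 mm

squared (closed) ends: N_t = N_a + 2 = 8 + 2 = 10
L_s = d·(N_t+1) = 7.5 × 11 = 82.5 mm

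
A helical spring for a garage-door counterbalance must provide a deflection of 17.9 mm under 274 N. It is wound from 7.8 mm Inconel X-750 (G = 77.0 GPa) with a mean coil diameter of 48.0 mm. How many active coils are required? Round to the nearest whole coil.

21

Required rate k = F/δ = 274/17.9 = 15.307 N/mm
N_a = Gd⁴/(8D³k) = (77.0×10³ × 7.8⁴)/(8 × 48.0³ × 15.307)
    = 2.85016e+08 / 1.35429e+07 = 21.05 → 21 coils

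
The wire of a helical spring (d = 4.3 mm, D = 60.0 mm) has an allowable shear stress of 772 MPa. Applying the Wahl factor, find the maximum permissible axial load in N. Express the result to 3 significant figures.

365 N

C = D/d = 60.0/4.3 = 13.9535
K_W = (4C−1)/(4C−4) + 0.615/C = 54.814/51.814 + 0.0441 = 1.1020
τ_max = K·8FD/(πd³) → F_max = τ_allow·πd³/(8DK)
F_max = 772·π·4.3³/(8·60.0·1.1020) = 1.9283e+05/528.95 = 364.55 N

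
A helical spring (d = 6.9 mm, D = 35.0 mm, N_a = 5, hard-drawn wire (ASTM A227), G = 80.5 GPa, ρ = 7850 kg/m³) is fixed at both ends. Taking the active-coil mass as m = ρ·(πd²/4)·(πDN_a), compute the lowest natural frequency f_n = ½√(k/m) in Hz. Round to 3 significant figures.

k = Gd⁴/(8D³N_a) = (80.5×10³)(6.9⁴)/(8·35.0³·5) = 106.4 N/mm = 1.064e+05 N/m
Wire length L = πDN_a = π·35.0·5 = 549.78 mm
m = ρ·(πd²/4)·L = 7850 × 37.393×10⁻⁶ m² × 0.54978 m = 0.16138 kg
f_n = ½√(k/m) = 0.5·√(1.064e+05/0.16138) = 0.5·√(6.593e+05) = 405.99 Hz

406 Hz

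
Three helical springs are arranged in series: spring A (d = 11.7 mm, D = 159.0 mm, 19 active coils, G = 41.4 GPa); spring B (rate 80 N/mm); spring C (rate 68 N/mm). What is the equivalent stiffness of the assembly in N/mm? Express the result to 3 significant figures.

k_A = Gd⁴/(8D³N_a) = (41.4×10³)(11.7⁴)/(8·159.0³·19) = 1.2697 N/mm
Series: 1/k_eq = 1/1.2697 + 1/80 + 1/68 = 0.81478; k_eq = 1.2273 N/mm

1.23 N/mm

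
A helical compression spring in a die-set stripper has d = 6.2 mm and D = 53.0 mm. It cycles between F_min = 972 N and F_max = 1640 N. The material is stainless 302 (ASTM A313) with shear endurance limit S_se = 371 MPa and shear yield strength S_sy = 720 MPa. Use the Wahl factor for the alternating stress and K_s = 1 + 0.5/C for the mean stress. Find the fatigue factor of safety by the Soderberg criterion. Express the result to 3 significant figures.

C = D/d = 53.0/6.2 = 8.5484; K_W = (4C−1)/(4C−4)+0.615/C = 1.1713; K_s = 1+0.5/C = 1.0585
F_a = (F_max−F_min)/2 = 334 N; F_m = (F_max+F_min)/2 = 1306 N
τ_a = K_W·8F_aD/(πd³) = 1.1713 × 189.14 = 221.54 MPa
τ_m = K_s·8F_mD/(πd³) = 1.0585 × 739.58 = 782.84 MPa
Soderberg: 1/n_f = τ_a/S_se + τ_m/S_sy = 221.54/371 + 782.84/720 = 0.59715 + 1.08727 = 1.6844
n_f = 1/1.6844 = 0.5937

0.594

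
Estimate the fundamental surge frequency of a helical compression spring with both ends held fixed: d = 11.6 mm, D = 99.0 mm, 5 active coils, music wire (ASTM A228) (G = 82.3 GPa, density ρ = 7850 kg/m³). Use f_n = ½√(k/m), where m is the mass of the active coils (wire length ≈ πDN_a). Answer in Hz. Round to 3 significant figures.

86.3 Hz

k = Gd⁴/(8D³N_a) = (82.3×10³)(11.6⁴)/(8·99.0³·5) = 38.394 N/mm = 38394 N/m
Wire length L = πDN_a = π·99.0·5 = 1555.1 mm
m = ρ·(πd²/4)·L = 7850 × 105.68×10⁻⁶ m² × 1.5551 m = 1.2901 kg
f_n = ½√(k/m) = 0.5·√(38394/1.2901) = 0.5·√(29760) = 86.256 Hz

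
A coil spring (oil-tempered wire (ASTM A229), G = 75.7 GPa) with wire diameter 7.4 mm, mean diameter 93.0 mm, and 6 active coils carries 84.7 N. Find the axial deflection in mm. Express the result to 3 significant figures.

14.4 mm

k = Gd⁴/(8D³N_a) = (75.7×10³)(7.4⁴)/(8·93.0³·6) = 5.8794 N/mm
δ = F/k = 84.7 / 5.8794 = 14.406 mm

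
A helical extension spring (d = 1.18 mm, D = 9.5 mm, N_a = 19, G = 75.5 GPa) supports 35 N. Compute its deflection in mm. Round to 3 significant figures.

31.2 mm

k = Gd⁴/(8D³N_a) = (75.5×10³)(1.18⁴)/(8·9.5³·19) = 1.1232 N/mm
δ = F/k = 35 / 1.1232 = 31.161 mm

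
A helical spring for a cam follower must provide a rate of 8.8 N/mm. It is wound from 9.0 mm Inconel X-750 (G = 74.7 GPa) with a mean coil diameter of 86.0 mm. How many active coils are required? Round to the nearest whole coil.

11

N_a = Gd⁴/(8D³k) = (74.7×10³ × 9.0⁴)/(8 × 86.0³ × 8.8)
    = 4.90107e+08 / 4.47783e+07 = 10.95 → 11 coils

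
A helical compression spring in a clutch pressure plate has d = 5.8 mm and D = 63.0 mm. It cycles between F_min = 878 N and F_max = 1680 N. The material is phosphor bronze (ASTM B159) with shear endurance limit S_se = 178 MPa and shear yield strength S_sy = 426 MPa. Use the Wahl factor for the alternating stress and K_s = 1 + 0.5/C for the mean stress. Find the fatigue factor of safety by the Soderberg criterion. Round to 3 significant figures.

C = D/d = 63.0/5.8 = 10.8621; K_W = (4C−1)/(4C−4)+0.615/C = 1.1327; K_s = 1+0.5/C = 1.0460
F_a = (F_max−F_min)/2 = 401 N; F_m = (F_max+F_min)/2 = 1279 N
τ_a = K_W·8F_aD/(πd³) = 1.1327 × 329.72 = 373.46 MPa
τ_m = K_s·8F_mD/(πd³) = 1.0460 × 1051.6 = 1100 MPa
Soderberg: 1/n_f = τ_a/S_se + τ_m/S_sy = 373.46/178 + 1100/426 = 2.09809 + 2.58228 = 4.6804
n_f = 1/4.6804 = 0.2137

0.214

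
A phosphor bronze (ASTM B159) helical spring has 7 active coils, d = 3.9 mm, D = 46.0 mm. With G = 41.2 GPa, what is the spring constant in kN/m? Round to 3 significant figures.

k = Gd⁴/(8D³N_a) = (41.2×10³ × 3.9⁴) / (8 × 46.0³ × 7)
  = 9.53138e+06 / 5.45082e+06 = 1.7486 N/mm

1.75 kN/m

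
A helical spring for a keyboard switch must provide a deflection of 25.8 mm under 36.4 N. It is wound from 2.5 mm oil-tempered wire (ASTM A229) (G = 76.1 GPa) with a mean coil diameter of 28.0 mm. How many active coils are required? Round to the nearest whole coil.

12

Required rate k = F/δ = 36.4/25.8 = 1.4109 N/mm
N_a = Gd⁴/(8D³k) = (76.1×10³ × 2.5⁴)/(8 × 28.0³ × 1.4109)
    = 2.97266e+06 / 247768 = 12 → 12 coils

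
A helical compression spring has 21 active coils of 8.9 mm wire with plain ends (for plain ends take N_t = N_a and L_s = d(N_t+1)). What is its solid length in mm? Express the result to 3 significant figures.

plain ends: N_t = N_a = 21
L_s = d·(N_t+1) = 8.9 × 22 = 195.8 mm

196 mm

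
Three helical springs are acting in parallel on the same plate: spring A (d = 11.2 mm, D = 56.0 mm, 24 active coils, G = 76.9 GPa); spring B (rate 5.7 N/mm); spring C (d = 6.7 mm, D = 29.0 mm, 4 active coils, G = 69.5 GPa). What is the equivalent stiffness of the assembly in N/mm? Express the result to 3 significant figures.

k_A = Gd⁴/(8D³N_a) = (76.9×10³)(11.2⁴)/(8·56.0³·24) = 35.887 N/mm
k_C = Gd⁴/(8D³N_a) = (69.5×10³)(6.7⁴)/(8·29.0³·4) = 179.45 N/mm
Parallel: k_eq = 35.887 + 5.7 + 179.45 = 221.04 N/mm

221 N/mm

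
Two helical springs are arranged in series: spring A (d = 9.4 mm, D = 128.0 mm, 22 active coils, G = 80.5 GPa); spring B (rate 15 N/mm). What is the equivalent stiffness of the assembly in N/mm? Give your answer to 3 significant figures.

1.53 N/mm

k_A = Gd⁴/(8D³N_a) = (80.5×10³)(9.4⁴)/(8·128.0³·22) = 1.7028 N/mm
Series: 1/k_eq = 1/1.7028 + 1/15 = 0.65393; k_eq = 1.5292 N/mm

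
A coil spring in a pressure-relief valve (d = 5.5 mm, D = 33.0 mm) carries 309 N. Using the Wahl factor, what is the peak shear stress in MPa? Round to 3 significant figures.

Spring index C = D/d = 33.0/5.5 = 6.0000
K_W = (4C−1)/(4C−4) + 0.615/C = 23.000/20.000 + 0.1025 = 1.2525
τ₀ = 8FD/(πd³) = 8·309·33.0/(π·5.5³) = 81576/522.68 = 156.07 MPa
τ_max = K·τ₀ = 1.2525 × 156.07 = 195.48 MPa

195 MPa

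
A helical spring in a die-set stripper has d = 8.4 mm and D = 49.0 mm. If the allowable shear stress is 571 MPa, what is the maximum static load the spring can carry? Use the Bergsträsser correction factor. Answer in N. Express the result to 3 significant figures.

2180 N

C = D/d = 49.0/8.4 = 5.8333
K_B = (4C+2)/(4C−3) = 25.333/20.333 = 1.2459
τ_max = K·8FD/(πd³) → F_max = τ_allow·πd³/(8DK)
F_max = 571·π·8.4³/(8·49.0·1.2459) = 1.0632e+06/488.39 = 2177 N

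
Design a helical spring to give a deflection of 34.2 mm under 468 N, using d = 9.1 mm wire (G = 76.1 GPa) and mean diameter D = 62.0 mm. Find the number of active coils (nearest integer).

20

Required rate k = F/δ = 468/34.2 = 13.684 N/mm
N_a = Gd⁴/(8D³k) = (76.1×10³ × 9.1⁴)/(8 × 62.0³ × 13.684)
    = 5.21855e+08 / 2.60906e+07 = 20 → 20 coils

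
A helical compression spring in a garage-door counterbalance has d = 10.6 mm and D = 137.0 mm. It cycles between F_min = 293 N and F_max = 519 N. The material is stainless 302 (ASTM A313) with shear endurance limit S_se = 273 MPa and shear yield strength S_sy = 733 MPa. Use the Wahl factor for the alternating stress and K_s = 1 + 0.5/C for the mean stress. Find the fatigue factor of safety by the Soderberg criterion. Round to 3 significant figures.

C = D/d = 137.0/10.6 = 12.9245; K_W = (4C−1)/(4C−4)+0.615/C = 1.1105; K_s = 1+0.5/C = 1.0387
F_a = (F_max−F_min)/2 = 113 N; F_m = (F_max+F_min)/2 = 406 N
τ_a = K_W·8F_aD/(πd³) = 1.1105 × 33.1 = 36.756 MPa
τ_m = K_s·8F_mD/(πd³) = 1.0387 × 118.92 = 123.52 MPa
Soderberg: 1/n_f = τ_a/S_se + τ_m/S_sy = 36.756/273 + 123.52/733 = 0.13464 + 0.16852 = 0.30316
n_f = 1/0.30316 = 3.299

3.30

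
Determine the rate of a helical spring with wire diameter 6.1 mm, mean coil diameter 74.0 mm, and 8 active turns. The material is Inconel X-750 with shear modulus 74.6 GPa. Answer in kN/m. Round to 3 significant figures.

3.98 kN/m

k = Gd⁴/(8D³N_a) = (74.6×10³ × 6.1⁴) / (8 × 74.0³ × 8)
  = 1.0329e+08 / 2.59343e+07 = 3.9827 N/mm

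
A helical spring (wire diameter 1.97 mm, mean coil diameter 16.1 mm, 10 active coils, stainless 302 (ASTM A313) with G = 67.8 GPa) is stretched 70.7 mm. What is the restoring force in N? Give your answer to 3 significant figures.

k = Gd⁴/(8D³N_a) = (67.8×10³)(1.97⁴)/(8·16.1³·10) = 3.0586 N/mm
F = k·δ = 3.0586 × 70.7 = 216.25 N

216 N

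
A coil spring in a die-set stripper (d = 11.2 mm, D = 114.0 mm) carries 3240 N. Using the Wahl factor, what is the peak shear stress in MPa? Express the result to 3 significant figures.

Spring index C = D/d = 114.0/11.2 = 10.1786
K_W = (4C−1)/(4C−4) + 0.615/C = 39.714/36.714 + 0.0604 = 1.1421
τ₀ = 8FD/(πd³) = 8·3240·114.0/(π·11.2³) = 2.95488e+06/4413.7 = 669.48 MPa
τ_max = K·τ₀ = 1.1421 × 669.48 = 764.63 MPa

765 MPa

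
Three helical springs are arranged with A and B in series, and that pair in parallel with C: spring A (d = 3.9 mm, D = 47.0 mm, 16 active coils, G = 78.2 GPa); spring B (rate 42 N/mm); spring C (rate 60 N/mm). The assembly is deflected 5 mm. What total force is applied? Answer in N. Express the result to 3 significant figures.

k_A = Gd⁴/(8D³N_a) = (78.2×10³)(3.9⁴)/(8·47.0³·16) = 1.3613 N/mm
Springs A,B series: k_AB = 1/(1/1.3613+1/42) = 1.3186 N/mm; parallel with C: k_eq = 1.3186+60 = 61.319 N/mm
F = k_eq·δ = 61.319·5 = 306.59 N

307 N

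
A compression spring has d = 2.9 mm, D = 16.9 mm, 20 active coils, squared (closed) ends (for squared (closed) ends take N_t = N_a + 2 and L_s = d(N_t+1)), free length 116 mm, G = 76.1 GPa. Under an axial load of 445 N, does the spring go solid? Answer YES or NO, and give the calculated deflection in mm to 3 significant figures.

YES, δ = 63.9 mm

k = Gd⁴/(8D³N_a) = (76.1×10³)(2.9⁴)/(8·16.9³·20) = 6.9694 N/mm
N_t = 22; L_s = 2.9·23 = 66.7 mm; δ_solid = L₀ − L_s = 116 − 66.7 = 49.3 mm
δ = F/k = 445/6.9694 = 63.85 mm
δ ≥ δ_solid → spring goes solid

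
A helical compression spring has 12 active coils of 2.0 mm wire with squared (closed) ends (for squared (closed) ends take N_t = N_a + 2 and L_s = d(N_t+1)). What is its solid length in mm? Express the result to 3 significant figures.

squared (closed) ends: N_t = N_a + 2 = 12 + 2 = 14
L_s = d·(N_t+1) = 2.0 × 15 = 30 mm

30.0 mm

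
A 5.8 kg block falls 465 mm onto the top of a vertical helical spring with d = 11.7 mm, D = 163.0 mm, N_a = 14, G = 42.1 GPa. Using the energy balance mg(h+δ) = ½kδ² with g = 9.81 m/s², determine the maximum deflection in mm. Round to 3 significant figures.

219 mm

k = Gd⁴/(8D³N_a) = (42.1×10³)(11.7⁴)/(8·163.0³·14) = 1.6265 N/mm
W = mg = 5.8 × 9.81 = 56.898 N
½kδ² − Wδ − Wh = 0 → δ = (W + √(W² + 2kWh))/k
δ = (56.898 + √(3237.4 + 86064.6))/1.6265 = (56.898 + 298.83)/1.6265 = 218.72 mm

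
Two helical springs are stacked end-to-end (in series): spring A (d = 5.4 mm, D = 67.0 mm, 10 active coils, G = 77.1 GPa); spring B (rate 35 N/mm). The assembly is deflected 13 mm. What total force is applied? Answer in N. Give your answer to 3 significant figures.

32.9 N

k_A = Gd⁴/(8D³N_a) = (77.1×10³)(5.4⁴)/(8·67.0³·10) = 2.7247 N/mm
Series: 1/k_eq = 1/2.7247 + 1/35 = 0.39559; k_eq = 2.5279 N/mm
F = k_eq·δ = 2.5279·13 = 32.863 N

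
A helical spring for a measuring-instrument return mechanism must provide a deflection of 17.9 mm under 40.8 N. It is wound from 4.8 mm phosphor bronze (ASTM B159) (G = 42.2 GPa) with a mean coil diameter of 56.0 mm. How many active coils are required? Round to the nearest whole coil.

7

Required rate k = F/δ = 40.8/17.9 = 2.2793 N/mm
N_a = Gd⁴/(8D³k) = (42.2×10³ × 4.8⁴)/(8 × 56.0³ × 2.2793)
    = 2.24015e+07 / 3.20229e+06 = 6.995 → 7 coils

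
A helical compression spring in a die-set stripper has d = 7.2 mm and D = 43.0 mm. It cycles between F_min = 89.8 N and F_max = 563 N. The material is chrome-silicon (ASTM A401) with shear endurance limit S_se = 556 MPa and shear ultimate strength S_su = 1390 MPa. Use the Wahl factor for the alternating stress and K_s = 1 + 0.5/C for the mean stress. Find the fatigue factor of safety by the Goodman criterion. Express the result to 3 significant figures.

4.33

C = D/d = 43.0/7.2 = 5.9722; K_W = (4C−1)/(4C−4)+0.615/C = 1.2538; K_s = 1+0.5/C = 1.0837
F_a = (F_max−F_min)/2 = 236.6 N; F_m = (F_max+F_min)/2 = 326.4 N
τ_a = K_W·8F_aD/(πd³) = 1.2538 × 69.411 = 87.028 MPa
τ_m = K_s·8F_mD/(πd³) = 1.0837 × 95.755 = 103.77 MPa
Goodman: 1/n_f = τ_a/S_se + τ_m/S_su = 87.028/556 + 103.77/1390 = 0.15653 + 0.07466 = 0.23118
n_f = 1/0.23118 = 4.326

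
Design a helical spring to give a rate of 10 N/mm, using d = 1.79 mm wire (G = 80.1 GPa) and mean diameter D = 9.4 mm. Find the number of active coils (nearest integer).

N_a = Gd⁴/(8D³k) = (80.1×10³ × 1.79⁴)/(8 × 9.4³ × 10)
    = 822327 / 66446.7 = 12.38 → 12 coils

12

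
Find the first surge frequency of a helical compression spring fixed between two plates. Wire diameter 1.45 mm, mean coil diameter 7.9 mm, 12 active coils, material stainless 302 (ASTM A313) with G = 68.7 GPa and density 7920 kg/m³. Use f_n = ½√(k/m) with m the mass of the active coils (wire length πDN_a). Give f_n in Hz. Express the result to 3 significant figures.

642 Hz

k = Gd⁴/(8D³N_a) = (68.7×10³)(1.45⁴)/(8·7.9³·12) = 6.4162 N/mm = 6416.2 N/m
Wire length L = πDN_a = π·7.9·12 = 297.82 mm
m = ρ·(πd²/4)·L = 7920 × 1.6513×10⁻⁶ m² × 0.29782 m = 0.003895 kg
f_n = ½√(k/m) = 0.5·√(6416.2/0.003895) = 0.5·√(1.6473e+06) = 641.73 Hz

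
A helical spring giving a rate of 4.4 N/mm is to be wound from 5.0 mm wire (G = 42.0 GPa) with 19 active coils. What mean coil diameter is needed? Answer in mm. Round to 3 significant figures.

34.0 mm

D = (Gd⁴/(8N_a·k))^(1/3) = (42.0×10³·5.0⁴/(8·19·4.4))^(1/3)
  = (39249.4)^(1/3) = 33.9842 mm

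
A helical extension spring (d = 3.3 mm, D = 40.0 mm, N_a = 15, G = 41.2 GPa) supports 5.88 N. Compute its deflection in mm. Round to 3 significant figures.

k = Gd⁴/(8D³N_a) = (41.2×10³)(3.3⁴)/(8·40.0³·15) = 0.6362 N/mm
δ = F/k = 5.88 / 0.6362 = 9.2424 mm

9.24 mm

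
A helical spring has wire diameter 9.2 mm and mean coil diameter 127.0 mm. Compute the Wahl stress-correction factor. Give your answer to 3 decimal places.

1.103

C = D/d = 127.0/9.2 = 13.8043
K_W = (4C−1)/(4C−4) + 0.615/C = 54.217/51.217 + 0.0446 = 1.1031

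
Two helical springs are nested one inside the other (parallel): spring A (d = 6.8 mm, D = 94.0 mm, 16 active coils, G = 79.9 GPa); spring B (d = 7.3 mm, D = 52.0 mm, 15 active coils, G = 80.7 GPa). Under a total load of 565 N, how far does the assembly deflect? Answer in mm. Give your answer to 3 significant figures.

k_A = Gd⁴/(8D³N_a) = (79.9×10³)(6.8⁴)/(8·94.0³·16) = 1.6069 N/mm
k_B = Gd⁴/(8D³N_a) = (80.7×10³)(7.3⁴)/(8·52.0³·15) = 13.582 N/mm
Parallel: k_eq = 1.6069 + 13.582 = 15.189 N/mm
δ = F/k_eq = 565/15.189 = 37.197 mm

37.2 mm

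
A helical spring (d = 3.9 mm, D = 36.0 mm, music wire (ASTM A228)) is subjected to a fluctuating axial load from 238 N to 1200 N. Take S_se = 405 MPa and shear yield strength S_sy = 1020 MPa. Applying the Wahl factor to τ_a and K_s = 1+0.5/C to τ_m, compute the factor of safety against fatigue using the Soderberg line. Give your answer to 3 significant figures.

C = D/d = 36.0/3.9 = 9.2308; K_W = (4C−1)/(4C−4)+0.615/C = 1.1577; K_s = 1+0.5/C = 1.0542
F_a = (F_max−F_min)/2 = 481 N; F_m = (F_max+F_min)/2 = 719 N
τ_a = K_W·8F_aD/(πd³) = 1.1577 × 743.35 = 860.61 MPa
τ_m = K_s·8F_mD/(πd³) = 1.0542 × 1111.2 = 1171.4 MPa
Soderberg: 1/n_f = τ_a/S_se + τ_m/S_sy = 860.61/405 + 1171.4/1020 = 2.12497 + 1.14838 = 3.2734
n_f = 1/3.2734 = 0.3055

0.305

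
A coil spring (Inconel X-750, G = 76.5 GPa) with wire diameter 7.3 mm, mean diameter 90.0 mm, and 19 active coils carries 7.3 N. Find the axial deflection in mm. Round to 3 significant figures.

k = Gd⁴/(8D³N_a) = (76.5×10³)(7.3⁴)/(8·90.0³·19) = 1.9606 N/mm
δ = F/k = 7.3 / 1.9606 = 3.7234 mm

3.72 mm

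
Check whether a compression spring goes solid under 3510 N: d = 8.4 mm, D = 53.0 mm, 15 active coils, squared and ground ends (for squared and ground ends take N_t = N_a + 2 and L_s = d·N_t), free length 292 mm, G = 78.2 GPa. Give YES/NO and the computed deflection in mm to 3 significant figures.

YES, δ = 161 mm

k = Gd⁴/(8D³N_a) = (78.2×10³)(8.4⁴)/(8·53.0³·15) = 21.793 N/mm
N_t = 17; L_s = 8.4·17 = 142.8 mm; δ_solid = L₀ − L_s = 292 − 142.8 = 149.2 mm
δ = F/k = 3510/21.793 = 161.06 mm
δ ≥ δ_solid → spring goes solid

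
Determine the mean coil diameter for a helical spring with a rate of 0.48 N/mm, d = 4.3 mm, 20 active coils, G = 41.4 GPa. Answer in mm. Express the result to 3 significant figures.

56.9 mm

D = (Gd⁴/(8N_a·k))^(1/3) = (41.4×10³·4.3⁴/(8·20·0.48))^(1/3)
  = (184295)^(1/3) = 56.9077 mm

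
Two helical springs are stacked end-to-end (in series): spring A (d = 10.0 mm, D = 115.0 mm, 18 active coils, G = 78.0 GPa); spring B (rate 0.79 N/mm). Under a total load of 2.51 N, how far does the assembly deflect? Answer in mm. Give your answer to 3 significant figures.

k_A = Gd⁴/(8D³N_a) = (78.0×10³)(10.0⁴)/(8·115.0³·18) = 3.5615 N/mm
Series: 1/k_eq = 1/3.5615 + 1/0.79 = 1.5466; k_eq = 0.64658 N/mm
δ = F/k_eq = 2.51/0.64658 = 3.882 mm

3.88 mm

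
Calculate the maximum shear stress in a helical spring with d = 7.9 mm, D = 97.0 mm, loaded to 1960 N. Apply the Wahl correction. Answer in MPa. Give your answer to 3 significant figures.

1100 MPa

Spring index C = D/d = 97.0/7.9 = 12.2785
K_W = (4C−1)/(4C−4) + 0.615/C = 48.114/45.114 + 0.0501 = 1.1166
τ₀ = 8FD/(πd³) = 8·1960·97.0/(π·7.9³) = 1.52096e+06/1548.9 = 981.94 MPa
τ_max = K·τ₀ = 1.1166 × 981.94 = 1096.4 MPa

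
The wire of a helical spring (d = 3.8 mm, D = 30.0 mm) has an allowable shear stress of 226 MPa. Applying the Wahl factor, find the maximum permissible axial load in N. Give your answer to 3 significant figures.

137 N

C = D/d = 30.0/3.8 = 7.8947
K_W = (4C−1)/(4C−4) + 0.615/C = 30.579/27.579 + 0.0779 = 1.1867
τ_max = K·8FD/(πd³) → F_max = τ_allow·πd³/(8DK)
F_max = 226·π·3.8³/(8·30.0·1.1867) = 38959/284.8 = 136.79 N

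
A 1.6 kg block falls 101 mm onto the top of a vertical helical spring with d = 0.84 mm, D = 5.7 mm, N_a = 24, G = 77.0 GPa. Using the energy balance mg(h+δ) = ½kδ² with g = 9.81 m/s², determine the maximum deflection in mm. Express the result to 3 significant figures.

70.7 mm

k = Gd⁴/(8D³N_a) = (77.0×10³)(0.84⁴)/(8·5.7³·24) = 1.0782 N/mm
W = mg = 1.6 × 9.81 = 15.696 N
½kδ² − Wδ − Wh = 0 → δ = (W + √(W² + 2kWh))/k
δ = (15.696 + √(246.36 + 3418.4))/1.0782 = (15.696 + 60.537)/1.0782 = 70.707 mm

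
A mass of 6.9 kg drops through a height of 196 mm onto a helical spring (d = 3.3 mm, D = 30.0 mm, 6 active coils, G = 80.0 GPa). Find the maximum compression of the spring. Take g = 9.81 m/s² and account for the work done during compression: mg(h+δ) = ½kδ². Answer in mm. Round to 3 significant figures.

k = Gd⁴/(8D³N_a) = (80.0×10³)(3.3⁴)/(8·30.0³·6) = 7.3205 N/mm
W = mg = 6.9 × 9.81 = 67.689 N
½kδ² − Wδ − Wh = 0 → δ = (W + √(W² + 2kWh))/k
δ = (67.689 + √(4581.8 + 194243))/7.3205 = (67.689 + 445.9)/7.3205 = 70.157 mm

70.2 mm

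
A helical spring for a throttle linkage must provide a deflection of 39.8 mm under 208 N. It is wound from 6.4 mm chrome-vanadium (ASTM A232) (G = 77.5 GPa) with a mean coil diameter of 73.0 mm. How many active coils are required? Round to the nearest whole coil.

8

Required rate k = F/δ = 208/39.8 = 5.2261 N/mm
N_a = Gd⁴/(8D³k) = (77.5×10³ × 6.4⁴)/(8 × 73.0³ × 5.2261)
    = 1.30023e+08 / 1.62644e+07 = 7.994 → 8 coils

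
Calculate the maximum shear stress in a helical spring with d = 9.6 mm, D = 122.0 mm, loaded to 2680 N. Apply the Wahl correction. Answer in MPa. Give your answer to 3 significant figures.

1050 MPa

Spring index C = D/d = 122.0/9.6 = 12.7083
K_W = (4C−1)/(4C−4) + 0.615/C = 49.833/46.833 + 0.0484 = 1.1125
τ₀ = 8FD/(πd³) = 8·2680·122.0/(π·9.6³) = 2.61568e+06/2779.5 = 941.07 MPa
τ_max = K·τ₀ = 1.1125 × 941.07 = 1046.9 MPa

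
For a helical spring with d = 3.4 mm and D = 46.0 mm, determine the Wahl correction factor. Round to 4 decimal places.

1.1053

C = D/d = 46.0/3.4 = 13.5294
K_W = (4C−1)/(4C−4) + 0.615/C = 53.118/50.118 + 0.0455 = 1.1053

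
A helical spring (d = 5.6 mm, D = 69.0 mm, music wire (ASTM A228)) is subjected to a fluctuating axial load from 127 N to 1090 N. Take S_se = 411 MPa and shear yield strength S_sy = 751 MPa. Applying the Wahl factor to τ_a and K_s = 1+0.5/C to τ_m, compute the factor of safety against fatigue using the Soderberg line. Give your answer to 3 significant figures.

0.465

C = D/d = 69.0/5.6 = 12.3214; K_W = (4C−1)/(4C−4)+0.615/C = 1.1162; K_s = 1+0.5/C = 1.0406
F_a = (F_max−F_min)/2 = 481.5 N; F_m = (F_max+F_min)/2 = 608.5 N
τ_a = K_W·8F_aD/(πd³) = 1.1162 × 481.75 = 537.71 MPa
τ_m = K_s·8F_mD/(πd³) = 1.0406 × 608.82 = 633.52 MPa
Soderberg: 1/n_f = τ_a/S_se + τ_m/S_sy = 537.71/411 + 633.52/751 = 1.30830 + 0.84357 = 2.1519
n_f = 1/2.1519 = 0.4647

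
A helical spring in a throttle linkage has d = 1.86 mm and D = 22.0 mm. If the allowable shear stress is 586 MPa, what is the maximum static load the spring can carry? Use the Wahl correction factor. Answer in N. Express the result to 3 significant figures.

C = D/d = 22.0/1.86 = 11.8280
K_W = (4C−1)/(4C−4) + 0.615/C = 46.312/43.312 + 0.0520 = 1.1213
τ_max = K·8FD/(πd³) → F_max = τ_allow·πd³/(8DK)
F_max = 586·π·1.86³/(8·22.0·1.1213) = 11846/197.34 = 60.03 N

60.0 N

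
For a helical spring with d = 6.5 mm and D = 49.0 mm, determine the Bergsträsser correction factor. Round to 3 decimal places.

1.184

C = D/d = 49.0/6.5 = 7.5385
K_B = (4C+2)/(4C−3) = 32.154/27.154 = 1.1841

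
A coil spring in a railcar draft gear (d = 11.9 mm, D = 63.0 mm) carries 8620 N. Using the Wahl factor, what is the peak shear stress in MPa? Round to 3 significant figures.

Spring index C = D/d = 63.0/11.9 = 5.2941
K_W = (4C−1)/(4C−4) + 0.615/C = 20.176/17.176 + 0.1162 = 1.2908
τ₀ = 8FD/(πd³) = 8·8620·63.0/(π·11.9³) = 4.34448e+06/5294.1 = 820.63 MPa
τ_max = K·τ₀ = 1.2908 × 820.63 = 1059.3 MPa

1060 MPa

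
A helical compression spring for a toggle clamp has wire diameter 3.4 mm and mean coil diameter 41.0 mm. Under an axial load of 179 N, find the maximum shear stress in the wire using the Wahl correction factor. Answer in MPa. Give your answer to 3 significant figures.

532 MPa

Spring index C = D/d = 41.0/3.4 = 12.0588
K_W = (4C−1)/(4C−4) + 0.615/C = 47.235/44.235 + 0.0510 = 1.1188
τ₀ = 8FD/(πd³) = 8·179·41.0/(π·3.4³) = 58712/123.48 = 475.49 MPa
τ_max = K·τ₀ = 1.1188 × 475.49 = 531.99 MPa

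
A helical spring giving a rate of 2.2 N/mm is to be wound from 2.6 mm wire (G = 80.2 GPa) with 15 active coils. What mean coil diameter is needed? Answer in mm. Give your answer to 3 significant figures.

24.0 mm

D = (Gd⁴/(8N_a·k))^(1/3) = (80.2×10³·2.6⁴/(8·15·2.2))^(1/3)
  = (13882.4)^(1/3) = 24.0337 mm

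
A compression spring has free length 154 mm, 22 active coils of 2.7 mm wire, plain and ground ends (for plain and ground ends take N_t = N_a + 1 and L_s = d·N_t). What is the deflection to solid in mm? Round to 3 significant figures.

91.9 mm

N_t = 23; L_s = 2.7·23 = 62.1 mm
δ_solid = L₀ − L_s = 154 − 62.1 = 91.9 mm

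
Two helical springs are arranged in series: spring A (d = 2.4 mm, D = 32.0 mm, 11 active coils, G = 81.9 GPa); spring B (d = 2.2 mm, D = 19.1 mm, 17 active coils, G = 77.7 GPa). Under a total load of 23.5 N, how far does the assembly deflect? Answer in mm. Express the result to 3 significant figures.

k_A = Gd⁴/(8D³N_a) = (81.9×10³)(2.4⁴)/(8·32.0³·11) = 0.94232 N/mm
k_B = Gd⁴/(8D³N_a) = (77.7×10³)(2.2⁴)/(8·19.1³·17) = 1.9208 N/mm
Series: 1/k_eq = 1/0.94232 + 1/1.9208 = 1.5818; k_eq = 0.63217 N/mm
δ = F/k_eq = 23.5/0.63217 = 37.173 mm

37.2 mm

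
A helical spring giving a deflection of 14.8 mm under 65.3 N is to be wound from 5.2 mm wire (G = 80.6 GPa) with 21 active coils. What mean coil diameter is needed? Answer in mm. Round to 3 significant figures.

43.0 mm

Required rate k = F/δ = 65.3/14.8 = 4.4122 N/mm
D = (Gd⁴/(8N_a·k))^(1/3) = (80.6×10³·5.2⁴/(8·21·4.4122))^(1/3)
  = (79503.8)^(1/3) = 42.9994 mm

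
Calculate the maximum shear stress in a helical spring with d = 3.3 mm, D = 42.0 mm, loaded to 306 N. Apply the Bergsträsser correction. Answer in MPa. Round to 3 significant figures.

1010 MPa

Spring index C = D/d = 42.0/3.3 = 12.7273
K_B = (4C+2)/(4C−3) = 52.909/47.909 = 1.1044
τ₀ = 8FD/(πd³) = 8·306·42.0/(π·3.3³) = 102816/112.9 = 910.69 MPa
τ_max = K·τ₀ = 1.1044 × 910.69 = 1005.7 MPa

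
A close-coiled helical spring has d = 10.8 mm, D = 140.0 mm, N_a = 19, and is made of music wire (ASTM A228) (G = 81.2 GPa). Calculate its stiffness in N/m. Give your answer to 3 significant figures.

k = Gd⁴/(8D³N_a) = (81.2×10³ × 10.8⁴) / (8 × 140.0³ × 19)
  = 1.10472e+09 / 4.17088e+08 = 2.6486 N/mm = 2648.6 N/m

2650 N/m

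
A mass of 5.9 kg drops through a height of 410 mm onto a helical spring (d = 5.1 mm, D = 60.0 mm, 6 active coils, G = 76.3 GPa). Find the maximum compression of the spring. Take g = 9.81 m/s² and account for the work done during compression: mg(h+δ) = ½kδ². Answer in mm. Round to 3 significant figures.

k = Gd⁴/(8D³N_a) = (76.3×10³)(5.1⁴)/(8·60.0³·6) = 4.9786 N/mm
W = mg = 5.9 × 9.81 = 57.879 N
½kδ² − Wδ − Wh = 0 → δ = (W + √(W² + 2kWh))/k
δ = (57.879 + √(3350 + 236290))/4.9786 = (57.879 + 489.53)/4.9786 = 109.95 mm

110 mm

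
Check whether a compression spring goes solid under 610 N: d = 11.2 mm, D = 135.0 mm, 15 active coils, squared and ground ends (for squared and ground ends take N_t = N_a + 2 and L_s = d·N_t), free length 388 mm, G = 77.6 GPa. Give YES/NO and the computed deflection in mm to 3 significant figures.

k = Gd⁴/(8D³N_a) = (77.6×10³)(11.2⁴)/(8·135.0³·15) = 4.1357 N/mm
N_t = 17; L_s = 11.2·17 = 190.4 mm; δ_solid = L₀ − L_s = 388 − 190.4 = 197.6 mm
δ = F/k = 610/4.1357 = 147.5 mm
δ < δ_solid → spring does not go solid

NO, δ = 147 mm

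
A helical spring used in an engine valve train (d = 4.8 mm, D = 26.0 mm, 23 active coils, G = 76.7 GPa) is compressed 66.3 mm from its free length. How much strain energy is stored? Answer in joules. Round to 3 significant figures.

k = Gd⁴/(8D³N_a) = (76.7×10³)(4.8⁴)/(8·26.0³·23) = 12.59 N/mm
U = ½kδ² = 0.5 × 12.59 × 66.3² = 27671 N·mm = 27.671 J

27.7 J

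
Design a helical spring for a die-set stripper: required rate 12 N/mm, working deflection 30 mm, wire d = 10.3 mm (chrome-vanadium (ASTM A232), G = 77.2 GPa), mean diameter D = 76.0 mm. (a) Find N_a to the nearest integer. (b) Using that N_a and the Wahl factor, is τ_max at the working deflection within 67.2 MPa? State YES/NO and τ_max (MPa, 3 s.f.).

N_a = Gd⁴/(8D³k) = (77.2×10³)(10.3⁴)/(8·76.0³·12) = 20.62 → N_a = 21
Actual rate k = Gd⁴/(8D³·21) = 11.782 N/mm
Working load F = kδ = 11.782·30 = 353.46 N
C = 76.0/10.3 = 7.3786; K_W = (4C−1)/(4C−4)+0.615/C = 1.2009
τ_max = K_W·8FD/(πd³) = 1.2009·62.601 = 75.179 MPa
τ_max > 67.2 MPa → exceeds allowable

(a) 21 coils; (b) NO, τ_max = 75.2 MPa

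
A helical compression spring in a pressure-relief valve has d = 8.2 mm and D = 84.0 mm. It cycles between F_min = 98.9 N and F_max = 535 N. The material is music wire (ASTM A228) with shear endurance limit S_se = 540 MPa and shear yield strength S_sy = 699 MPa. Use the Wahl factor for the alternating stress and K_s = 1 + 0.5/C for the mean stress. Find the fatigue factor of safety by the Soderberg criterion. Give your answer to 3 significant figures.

C = D/d = 84.0/8.2 = 10.2439; K_W = (4C−1)/(4C−4)+0.615/C = 1.1412; K_s = 1+0.5/C = 1.0488
F_a = (F_max−F_min)/2 = 218.05 N; F_m = (F_max+F_min)/2 = 316.95 N
τ_a = K_W·8F_aD/(πd³) = 1.1412 × 84.593 = 96.535 MPa
τ_m = K_s·8F_mD/(πd³) = 1.0488 × 122.96 = 128.96 MPa
Soderberg: 1/n_f = τ_a/S_se + τ_m/S_sy = 96.535/540 + 128.96/699 = 0.17877 + 0.18450 = 0.36326
n_f = 1/0.36326 = 2.753

2.75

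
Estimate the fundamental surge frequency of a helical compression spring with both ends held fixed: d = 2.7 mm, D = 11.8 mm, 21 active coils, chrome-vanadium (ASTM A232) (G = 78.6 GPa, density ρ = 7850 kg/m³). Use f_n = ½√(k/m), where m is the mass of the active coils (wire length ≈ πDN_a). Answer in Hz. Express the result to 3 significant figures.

329 Hz

k = Gd⁴/(8D³N_a) = (78.6×10³)(2.7⁴)/(8·11.8³·21) = 15.133 N/mm = 15133 N/m
Wire length L = πDN_a = π·11.8·21 = 778.49 mm
m = ρ·(πd²/4)·L = 7850 × 5.7256×10⁻⁶ m² × 0.77849 m = 0.03499 kg
f_n = ½√(k/m) = 0.5·√(15133/0.03499) = 0.5·√(4.325e+05) = 328.82 Hz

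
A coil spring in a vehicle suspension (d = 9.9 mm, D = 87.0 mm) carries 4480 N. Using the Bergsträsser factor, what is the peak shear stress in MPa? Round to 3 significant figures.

1180 MPa

Spring index C = D/d = 87.0/9.9 = 8.7879
K_B = (4C+2)/(4C−3) = 37.152/32.152 = 1.1555
τ₀ = 8FD/(πd³) = 8·4480·87.0/(π·9.9³) = 3.11808e+06/3048.3 = 1022.9 MPa
τ_max = K·τ₀ = 1.1555 × 1022.9 = 1182 MPa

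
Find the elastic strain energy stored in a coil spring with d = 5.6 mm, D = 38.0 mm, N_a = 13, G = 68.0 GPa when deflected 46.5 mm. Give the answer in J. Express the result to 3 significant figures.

12.7 J

k = Gd⁴/(8D³N_a) = (68.0×10³)(5.6⁴)/(8·38.0³·13) = 11.719 N/mm
U = ½kδ² = 0.5 × 11.719 × 46.5² = 12669 N·mm = 12.669 J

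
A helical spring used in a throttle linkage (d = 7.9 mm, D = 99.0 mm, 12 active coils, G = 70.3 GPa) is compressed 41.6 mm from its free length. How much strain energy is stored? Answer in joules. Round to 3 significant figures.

2.54 J

k = Gd⁴/(8D³N_a) = (70.3×10³)(7.9⁴)/(8·99.0³·12) = 2.9396 N/mm
U = ½kδ² = 0.5 × 2.9396 × 41.6² = 2543.6 N·mm = 2.5436 J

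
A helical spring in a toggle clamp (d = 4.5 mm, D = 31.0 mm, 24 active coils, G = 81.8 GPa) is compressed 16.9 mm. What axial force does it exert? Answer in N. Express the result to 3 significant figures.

k = Gd⁴/(8D³N_a) = (81.8×10³)(4.5⁴)/(8·31.0³·24) = 5.8643 N/mm
F = k·δ = 5.8643 × 16.9 = 99.107 N

99.1 N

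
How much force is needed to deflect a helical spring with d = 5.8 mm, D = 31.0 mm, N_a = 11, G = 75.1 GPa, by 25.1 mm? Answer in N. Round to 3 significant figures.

814 N

k = Gd⁴/(8D³N_a) = (75.1×10³)(5.8⁴)/(8·31.0³·11) = 32.418 N/mm
F = k·δ = 32.418 × 25.1 = 813.69 N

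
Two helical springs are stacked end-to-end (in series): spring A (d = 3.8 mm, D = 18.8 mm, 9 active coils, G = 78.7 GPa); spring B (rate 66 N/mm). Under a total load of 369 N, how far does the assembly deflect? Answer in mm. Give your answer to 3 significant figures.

16.3 mm

k_A = Gd⁴/(8D³N_a) = (78.7×10³)(3.8⁴)/(8·18.8³·9) = 34.301 N/mm
Series: 1/k_eq = 1/34.301 + 1/66 = 0.044305; k_eq = 22.571 N/mm
δ = F/k_eq = 369/22.571 = 16.349 mm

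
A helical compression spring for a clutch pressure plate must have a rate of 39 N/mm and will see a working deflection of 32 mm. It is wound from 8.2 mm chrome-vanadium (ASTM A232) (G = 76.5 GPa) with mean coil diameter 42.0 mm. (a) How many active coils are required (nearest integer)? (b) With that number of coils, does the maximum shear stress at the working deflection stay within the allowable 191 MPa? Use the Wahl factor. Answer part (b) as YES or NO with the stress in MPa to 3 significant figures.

(a) 15 coils; (b) NO, τ_max = 314 MPa

N_a = Gd⁴/(8D³k) = (76.5×10³)(8.2⁴)/(8·42.0³·39) = 14.96 → N_a = 15
Actual rate k = Gd⁴/(8D³·15) = 38.903 N/mm
Working load F = kδ = 38.903·32 = 1244.9 N
C = 42.0/8.2 = 5.1220; K_W = (4C−1)/(4C−4)+0.615/C = 1.3020
τ_max = K_W·8FD/(πd³) = 1.3020·241.48 = 314.42 MPa
τ_max > 191 MPa → exceeds allowable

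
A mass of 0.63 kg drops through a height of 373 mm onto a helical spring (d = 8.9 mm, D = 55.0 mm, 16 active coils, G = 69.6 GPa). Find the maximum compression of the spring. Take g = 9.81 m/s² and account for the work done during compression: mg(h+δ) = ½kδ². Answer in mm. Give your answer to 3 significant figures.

k = Gd⁴/(8D³N_a) = (69.6×10³)(8.9⁴)/(8·55.0³·16) = 20.506 N/mm
W = mg = 0.63 × 9.81 = 6.1803 N
½kδ² − Wδ − Wh = 0 → δ = (W + √(W² + 2kWh))/k
δ = (6.1803 + √(38.196 + 94540.9))/20.506 = (6.1803 + 307.54)/20.506 = 15.299 mm

15.3 mm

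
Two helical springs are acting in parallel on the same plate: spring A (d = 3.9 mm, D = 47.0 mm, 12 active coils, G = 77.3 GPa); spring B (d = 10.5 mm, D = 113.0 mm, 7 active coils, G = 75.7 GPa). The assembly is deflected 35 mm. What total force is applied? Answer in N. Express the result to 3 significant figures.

k_A = Gd⁴/(8D³N_a) = (77.3×10³)(3.9⁴)/(8·47.0³·12) = 1.7942 N/mm
k_B = Gd⁴/(8D³N_a) = (75.7×10³)(10.5⁴)/(8·113.0³·7) = 11.388 N/mm
Parallel: k_eq = 1.7942 + 11.388 = 13.182 N/mm
F = k_eq·δ = 13.182·35 = 461.36 N

461 N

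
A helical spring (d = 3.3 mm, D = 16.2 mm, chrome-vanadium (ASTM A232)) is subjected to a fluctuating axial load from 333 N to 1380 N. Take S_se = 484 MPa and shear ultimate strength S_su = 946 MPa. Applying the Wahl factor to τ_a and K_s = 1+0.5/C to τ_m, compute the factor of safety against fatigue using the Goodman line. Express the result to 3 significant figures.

C = D/d = 16.2/3.3 = 4.9091; K_W = (4C−1)/(4C−4)+0.615/C = 1.3171; K_s = 1+0.5/C = 1.1019
F_a = (F_max−F_min)/2 = 523.5 N; F_m = (F_max+F_min)/2 = 856.5 N
τ_a = K_W·8F_aD/(πd³) = 1.3171 × 600.94 = 791.52 MPa
τ_m = K_s·8F_mD/(πd³) = 1.1019 × 983.2 = 1083.3 MPa
Goodman: 1/n_f = τ_a/S_se + τ_m/S_su = 791.52/484 + 1083.3/946 = 1.63537 + 1.14518 = 2.7805
n_f = 1/2.7805 = 0.3596

0.360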